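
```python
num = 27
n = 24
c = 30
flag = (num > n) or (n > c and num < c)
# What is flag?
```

Trace:
`num = 27` → num = 27
`n = 24` → n = 24
`c = 30` → c = 30
`flag = (num > n) or (n > c and num < c)` → flag = True
So flag = True

Answer: True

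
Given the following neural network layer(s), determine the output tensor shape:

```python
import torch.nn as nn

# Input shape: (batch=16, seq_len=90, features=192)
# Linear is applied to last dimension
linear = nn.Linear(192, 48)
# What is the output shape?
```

Input: (16, 90, 192) -> Output: (16, 90, 48)

Answer: (16, 90, 48)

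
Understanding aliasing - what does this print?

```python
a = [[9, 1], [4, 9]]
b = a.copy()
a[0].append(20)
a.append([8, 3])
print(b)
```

Key concept: shallow copy with nested lists.
Step by step:
`a = [[9, 1], [4, 9]]` → a = [[9, 1], [4, 9]]
`b = a.copy()` → b = [[9, 1], [4, 9]]
`a[0].append(20)` → a = [[9, 1, 20], [4, 9]]; b = [[9, 1, 20], [4, 9]]
`a.append([8, 3])` → a = [[9, 1, 20], [4, 9], [8, 3]]
`print(b)` → prints [[9, 1, 20], [4, 9]]

Answer: [[9, 1, 20], [4, 9]]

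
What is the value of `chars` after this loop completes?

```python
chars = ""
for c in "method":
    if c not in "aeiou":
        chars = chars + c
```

Remove vowels from 'method'
`chars` takes the values: "" → "m" → "mt" → "mth" → "mthd"

Answer: "mthd"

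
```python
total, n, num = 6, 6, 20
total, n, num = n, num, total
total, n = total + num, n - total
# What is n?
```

Trace:
`total, n, num = 6, 6, 20` → total = 6; n = 6; num = 20
`total, n, num = n, num, total` → total = 6; n = 20; num = 6
`total, n = total + num, n - total` → total = 12; n = 14
So n = 14

Answer: 14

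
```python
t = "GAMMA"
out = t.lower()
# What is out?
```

Trace:
`t = "GAMMA"` → t = 'GAMMA'
`out = t.lower()` → out = 'gamma'
So out = 'gamma'

Answer: 'gamma'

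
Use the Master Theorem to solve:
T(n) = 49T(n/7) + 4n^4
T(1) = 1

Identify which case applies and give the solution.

a=49, b=7, f(n)=4n^4. log_7(49) = 2. Since c=4 > 2 and the regularity condition holds (49(n/7)^4 = (49/7^4)n^4 with 49/7^4 < 1), Case 3 applies: T(n) = Θ(f(n)) = O(n^4).

Answer: O(n^4) - Case 3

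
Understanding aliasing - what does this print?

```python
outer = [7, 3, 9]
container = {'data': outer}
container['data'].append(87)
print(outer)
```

Key concept: dict holds reference to list.
Step by step:
`outer = [7, 3, 9]` → outer = [7, 3, 9]
`container = {'data': outer}` → container = {'data': [7, 3, 9]}
`container['data'].append(87)` → outer = [7, 3, 9, 87]; container = {'data': [7, 3, 9, 87]}
`print(outer)` → prints [7, 3, 9, 87]

Answer: [7, 3, 9, 87]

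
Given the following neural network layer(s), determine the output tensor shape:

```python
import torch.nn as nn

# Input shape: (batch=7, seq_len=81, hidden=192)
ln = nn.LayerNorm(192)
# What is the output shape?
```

Input: (7, 81, 192) -> Output: (7, 81, 192)

Answer: (7, 81, 192)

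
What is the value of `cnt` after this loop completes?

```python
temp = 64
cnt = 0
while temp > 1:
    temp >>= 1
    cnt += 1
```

Count right shifts until 1
`cnt` takes the values: 0 → 1 → 2 → 3 → 4 → 5 → 6

Answer: 6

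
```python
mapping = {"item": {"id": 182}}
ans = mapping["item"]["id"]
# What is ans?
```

Trace:
`mapping = {"item": {"id": 182}}` → mapping = {'item': {'id': 182}}
`ans = mapping["item"]["id"]` → ans = 182
So ans = 182

Answer: 182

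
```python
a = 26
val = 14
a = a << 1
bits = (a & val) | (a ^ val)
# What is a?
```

Trace:
`a = 26` → a = 26
`val = 14` → val = 14
`a = a << 1` → a = 52
`bits = (a & val) | (a ^ val)` → bits = 62
So a = 52

Answer: 52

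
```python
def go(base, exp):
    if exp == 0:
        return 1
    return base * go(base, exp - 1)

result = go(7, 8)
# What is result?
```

go(7, 8) = 7 * 7 * 7 * 7 * 7 * 7 * 7 * 7 = 5764801

Answer: 5764801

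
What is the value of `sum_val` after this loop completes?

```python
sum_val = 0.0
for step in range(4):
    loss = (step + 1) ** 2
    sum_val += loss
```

Sum of squared losses 1² + 2² + ... + 4²
`sum_val` takes the values: 0.0 → 1.0 → 5.0 → 14.0 → 30.0

Answer: 30.0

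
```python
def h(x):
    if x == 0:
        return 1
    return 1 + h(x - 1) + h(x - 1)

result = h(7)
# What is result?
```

h(x) = 1 + 2·h(x-1), h(0)=1. Closed form: (1+1)·2^7 - 1 = 255.

Answer: 255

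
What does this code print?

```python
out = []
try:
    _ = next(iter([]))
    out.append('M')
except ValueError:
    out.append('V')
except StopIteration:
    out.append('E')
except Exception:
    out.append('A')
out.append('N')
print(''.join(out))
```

Execution trace: 'E' (except StopIteration) → 'N' (after the try/except). Output: EN

Answer: EN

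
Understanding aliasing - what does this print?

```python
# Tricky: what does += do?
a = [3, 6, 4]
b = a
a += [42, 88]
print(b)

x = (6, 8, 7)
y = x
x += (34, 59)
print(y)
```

Key concept: += behavior differs for mutable vs immutable.
Step by step:
`a = [3, 6, 4]` → a = [3, 6, 4]
`b = a` → b = [3, 6, 4] (same object as a)
`a += [42, 88]` → a = [3, 6, 4, 42, 88] (same object as b); b = [3, 6, 4, 42, 88] (same object as a)
`print(b)` → prints [3, 6, 4, 42, 88]
`x = (6, 8, 7)` → x = (6, 8, 7)
`y = x` → y = (6, 8, 7)
`x += (34, 59)` → x = (6, 8, 7, 34, 59)
`print(y)` → prints (6, 8, 7)

Answer:
[3, 6, 4, 42, 88]
(6, 8, 7)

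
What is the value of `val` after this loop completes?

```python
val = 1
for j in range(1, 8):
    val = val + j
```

Start at 1, add 1 through 7
`val` takes the values: 1 → 2 → 4 → 7 → 11 → 16 → 22 → 29

Answer: 29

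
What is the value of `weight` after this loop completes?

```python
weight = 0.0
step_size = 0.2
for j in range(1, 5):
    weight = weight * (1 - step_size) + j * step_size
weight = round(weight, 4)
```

Moving average with lr=0.2
`weight` takes the values: 0.0 → 0.2 → 0.56 → 1.048 → 1.6384

Answer: 1.6384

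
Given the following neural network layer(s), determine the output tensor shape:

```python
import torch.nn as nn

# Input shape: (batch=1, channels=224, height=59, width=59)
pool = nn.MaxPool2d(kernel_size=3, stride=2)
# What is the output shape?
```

Input: (1, 224, 59, 59) -> Output: (1, 224, 29, 29)

Answer: (1, 224, 29, 29)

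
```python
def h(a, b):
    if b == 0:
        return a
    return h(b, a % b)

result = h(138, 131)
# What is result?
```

h(138, 131) -> h(131, 7) -> h(7, 5) -> h(5, 2) -> h(2, 1) -> h(1, 0) -> 1

Answer: 1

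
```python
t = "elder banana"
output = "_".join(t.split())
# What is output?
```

Trace:
`t = "elder banana"` → t = 'elder banana'
`output = "_".join(t.split())` → output = 'elder_banana'
So output = 'elder_banana'

Answer: 'elder_banana'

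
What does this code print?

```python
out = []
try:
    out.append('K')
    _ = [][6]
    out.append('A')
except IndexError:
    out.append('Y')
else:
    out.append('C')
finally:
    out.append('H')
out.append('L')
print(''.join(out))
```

Execution trace: 'K' (try body) → 'Y' (except IndexError) → 'H' (finally) → 'L' (after the try/except). Output: KYHL

Answer: KYHL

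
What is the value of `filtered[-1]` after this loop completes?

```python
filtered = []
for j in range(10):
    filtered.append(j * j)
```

Last element of squares 0 to 9
`filtered` takes the values: [] → [0] → [0, 1] → [0, 1, 4] → [0, 1, 4, 9] → [0, 1, 4, 9, 16] → [0, 1, 4, 9, 16, 25] → [0, 1, 4, 9, 16, 25, 36] → [0, 1, 4, 9, 16, 25, 36, 49] → [0, 1, 4, 9, 16, 25, 36, 49, 64] → [0, 1, 4, 9, 16, 25, 36, 49, 64, 81]
So `filtered[-1]` = 81

Answer: 81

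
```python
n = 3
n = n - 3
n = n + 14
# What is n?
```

Trace:
`n = 3` → n = 3
`n = n - 3` → n = 0
`n = n + 14` → n = 14
So n = 14

Answer: 14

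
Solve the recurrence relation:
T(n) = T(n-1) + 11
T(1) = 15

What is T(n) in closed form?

Unrolling: T(n) = T(1) + 11·(n-1) = 15 + 11(n-1) = 11n + 4.

Answer: T(n) = 11n + 4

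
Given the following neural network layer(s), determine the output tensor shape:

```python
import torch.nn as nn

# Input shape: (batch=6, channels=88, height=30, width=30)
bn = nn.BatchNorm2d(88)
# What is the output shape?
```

Input: (6, 88, 30, 30) -> Output: (6, 88, 30, 30)

Answer: (6, 88, 30, 30)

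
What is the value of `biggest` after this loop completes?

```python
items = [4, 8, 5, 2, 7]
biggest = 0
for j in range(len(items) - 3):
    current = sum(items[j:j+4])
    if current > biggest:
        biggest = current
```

Max sum of 4-element window in [4, 8, 5, 2, 7]
`biggest` takes the values: 0 → 19 → 22

Answer: 22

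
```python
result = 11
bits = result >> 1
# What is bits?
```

Trace:
`result = 11` → result = 11
`bits = result >> 1` → bits = 5
So bits = 5

Answer: 5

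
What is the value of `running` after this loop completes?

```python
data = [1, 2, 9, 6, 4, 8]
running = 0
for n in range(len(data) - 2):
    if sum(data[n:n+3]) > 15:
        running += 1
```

Count windows with sum > 15
`running` takes the values: 0 → 1 → 2 → 3

Answer: 3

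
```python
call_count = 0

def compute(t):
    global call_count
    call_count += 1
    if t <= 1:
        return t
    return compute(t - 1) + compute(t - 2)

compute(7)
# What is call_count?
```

Calls(t) = 1 + Calls(t-1) + Calls(t-2); Calls(0)=Calls(1)=1. For t=7 this gives 41.

Answer: 41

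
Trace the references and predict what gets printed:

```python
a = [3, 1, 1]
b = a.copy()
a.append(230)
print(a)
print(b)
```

Key concept: list.copy() creates independent copy.
Step by step:
`a = [3, 1, 1]` → a = [3, 1, 1]
`b = a.copy()` → b = [3, 1, 1]
`a.append(230)` → a = [3, 1, 1, 230]
`print(a)` → prints [3, 1, 1, 230]
`print(b)` → prints [3, 1, 1]

Answer:
[3, 1, 1, 230]
[3, 1, 1]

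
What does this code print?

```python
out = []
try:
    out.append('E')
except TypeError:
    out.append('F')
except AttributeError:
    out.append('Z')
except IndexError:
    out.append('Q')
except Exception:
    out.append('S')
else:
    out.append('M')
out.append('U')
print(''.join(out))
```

Execution trace: 'E' (try body, no exception) → 'M' (else) → 'U' (after the try/except). Output: EMU

Answer: EMU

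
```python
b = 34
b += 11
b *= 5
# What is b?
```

Trace:
`b = 34` → b = 34
`b += 11` → b = 45
`b *= 5` → b = 225
So b = 225

Answer: 225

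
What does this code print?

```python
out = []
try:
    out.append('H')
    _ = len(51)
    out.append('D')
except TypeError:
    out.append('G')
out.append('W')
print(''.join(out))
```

Execution trace: 'H' (try body) → 'G' (except TypeError) → 'W' (after the try/except). Output: HGW

Answer: HGW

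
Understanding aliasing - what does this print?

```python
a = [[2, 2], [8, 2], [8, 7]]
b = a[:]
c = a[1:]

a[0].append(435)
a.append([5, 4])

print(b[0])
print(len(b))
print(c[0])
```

Key concept: slice with nested mutation.
Step by step:
`a = [[2, 2], [8, 2], [8, 7]]` → a = [[2, 2], [8, 2], [8, 7]]
`b = a[:]` → b = [[2, 2], [8, 2], [8, 7]]
`c = a[1:]` → c = [[8, 2], [8, 7]]
`a[0].append(435)` → a = [[2, 2, 435], [8, 2], [8, 7]]; b = [[2, 2, 435], [8, 2], [8, 7]]
`a.append([5, 4])` → a = [[2, 2, 435], [8, 2], [8, 7], [5, 4]]
`print(b[0])` → prints [2, 2, 435]
`print(len(b))` → prints 3
`print(c[0])` → prints [8, 2]

Answer:
[2, 2, 435]
3
[8, 2]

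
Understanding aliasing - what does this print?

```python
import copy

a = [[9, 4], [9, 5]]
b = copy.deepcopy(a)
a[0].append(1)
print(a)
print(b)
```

Key concept: deep copy is fully independent.
Step by step:
`a = [[9, 4], [9, 5]]` → a = [[9, 4], [9, 5]]
`b = copy.deepcopy(a)` → b = [[9, 4], [9, 5]]
`a[0].append(1)` → a = [[9, 4, 1], [9, 5]]
`print(a)` → prints [[9, 4, 1], [9, 5]]
`print(b)` → prints [[9, 4], [9, 5]]

Answer:
[[9, 4, 1], [9, 5]]
[[9, 4], [9, 5]]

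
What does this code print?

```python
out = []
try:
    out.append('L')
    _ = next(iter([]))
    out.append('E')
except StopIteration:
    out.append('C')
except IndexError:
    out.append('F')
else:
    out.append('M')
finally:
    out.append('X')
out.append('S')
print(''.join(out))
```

Execution trace: 'L' (try body) → 'C' (except StopIteration) → 'X' (finally) → 'S' (after the try/except). Output: LCXS

Answer: LCXS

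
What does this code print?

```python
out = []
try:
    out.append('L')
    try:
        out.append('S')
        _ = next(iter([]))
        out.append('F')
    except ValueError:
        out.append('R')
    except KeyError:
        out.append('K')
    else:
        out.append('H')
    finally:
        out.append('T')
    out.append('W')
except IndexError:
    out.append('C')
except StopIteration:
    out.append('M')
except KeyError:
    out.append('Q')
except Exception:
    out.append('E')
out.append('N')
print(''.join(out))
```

Execution trace: 'L' (try body) → 'S' (inner try body) → 'T' (inner finally) → 'M' (except StopIteration) → 'N' (after the try/except). Output: LSTMN

Answer: LSTMN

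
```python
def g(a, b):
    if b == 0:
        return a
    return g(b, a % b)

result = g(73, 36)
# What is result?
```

g(73, 36) -> g(36, 1) -> g(1, 0) -> 1

Answer: 1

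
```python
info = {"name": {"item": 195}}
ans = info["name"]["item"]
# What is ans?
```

Trace:
`info = {"name": {"item": 195}}` → info = {'name': {'item': 195}}
`ans = info["name"]["item"]` → ans = 195
So ans = 195

Answer: 195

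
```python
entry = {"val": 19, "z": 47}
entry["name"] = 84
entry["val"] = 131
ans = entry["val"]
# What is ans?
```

Trace:
`entry = {"val": 19, "z": 47}` → entry = {'val': 19, 'z': 47}
`entry["name"] = 84` → entry = {'val': 19, 'z': 47, 'name': 84}
`entry["val"] = 131` → entry = {'val': 131, 'z': 47, 'name': 84}
`ans = entry["val"]` → ans = 131
So ans = 131

Answer: 131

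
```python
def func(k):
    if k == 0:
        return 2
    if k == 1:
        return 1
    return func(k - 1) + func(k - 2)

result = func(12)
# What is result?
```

Build up from base cases: func(0)=2, func(1)=1, func(2)=3, func(3)=4, func(4)=7, func(5)=11, func(6)=18, ..., func(12)=322

Answer: 322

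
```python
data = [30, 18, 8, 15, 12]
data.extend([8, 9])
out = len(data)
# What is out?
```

Trace:
`data = [30, 18, 8, 15, 12]` → data = [30, 18, 8, 15, 12]
`data.extend([8, 9])` → data = [30, 18, 8, 15, 12, 8, 9]
`out = len(data)` → out = 7
So out = 7

Answer: 7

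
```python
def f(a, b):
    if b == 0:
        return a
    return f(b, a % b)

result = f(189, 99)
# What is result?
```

f(189, 99) -> f(99, 90) -> f(90, 9) -> f(9, 0) -> 9

Answer: 9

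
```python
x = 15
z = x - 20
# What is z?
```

Trace:
`x = 15` → x = 15
`z = x - 20` → z = -5
So z = -5

Answer: -5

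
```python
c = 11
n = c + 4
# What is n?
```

Trace:
`c = 11` → c = 11
`n = c + 4` → n = 15
So n = 15

Answer: 15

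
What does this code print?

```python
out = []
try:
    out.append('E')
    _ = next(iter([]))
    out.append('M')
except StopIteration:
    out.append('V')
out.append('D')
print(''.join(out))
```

Execution trace: 'E' (try body) → 'V' (except StopIteration) → 'D' (after the try/except). Output: EVD

Answer: EVD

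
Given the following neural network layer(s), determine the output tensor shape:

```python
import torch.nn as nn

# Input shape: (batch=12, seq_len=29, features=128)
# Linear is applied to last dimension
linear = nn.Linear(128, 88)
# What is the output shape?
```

Input: (12, 29, 128) -> Output: (12, 29, 88)

Answer: (12, 29, 88)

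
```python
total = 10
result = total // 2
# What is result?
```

Trace:
`total = 10` → total = 10
`result = total // 2` → result = 5
So result = 5

Answer: 5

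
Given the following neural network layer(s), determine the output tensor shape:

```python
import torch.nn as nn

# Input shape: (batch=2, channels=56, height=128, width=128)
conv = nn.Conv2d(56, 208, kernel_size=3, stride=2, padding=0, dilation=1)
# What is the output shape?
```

Input: (2, 56, 128, 128) -> Output: (2, 208, 63, 63)

Answer: (2, 208, 63, 63)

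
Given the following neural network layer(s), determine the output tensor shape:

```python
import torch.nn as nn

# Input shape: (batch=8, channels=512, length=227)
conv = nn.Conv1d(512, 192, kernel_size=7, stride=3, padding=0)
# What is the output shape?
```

Input: (8, 512, 227) -> Output: (8, 192, 74)

Answer: (8, 192, 74)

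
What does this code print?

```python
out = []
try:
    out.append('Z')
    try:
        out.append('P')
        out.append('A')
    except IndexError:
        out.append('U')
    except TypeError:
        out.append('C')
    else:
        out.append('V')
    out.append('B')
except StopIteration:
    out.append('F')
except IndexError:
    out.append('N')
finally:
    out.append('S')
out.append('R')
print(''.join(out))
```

Execution trace: 'Z' (try body) → 'P' (inner try body) → 'A' (inner try body, no exception) → 'V' (inner else) → 'B' (try body, no exception) → 'S' (finally) → 'R' (after the try/except). Output: ZPAVBSR

Answer: ZPAVBSR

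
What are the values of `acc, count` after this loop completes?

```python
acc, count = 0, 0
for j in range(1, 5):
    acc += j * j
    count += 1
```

Sum of squares and count
`acc, count` takes the values: (0, 0) → (1, 0) → (1, 1) → (5, 1) → (5, 2) → (14, 2) → (14, 3) → (30, 3) → (30, 4)

Answer: 30, 4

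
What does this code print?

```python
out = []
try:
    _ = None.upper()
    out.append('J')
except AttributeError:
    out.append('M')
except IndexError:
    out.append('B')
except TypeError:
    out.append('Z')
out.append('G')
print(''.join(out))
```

Execution trace: 'M' (except AttributeError) → 'G' (after the try/except). Output: MG

Answer: MG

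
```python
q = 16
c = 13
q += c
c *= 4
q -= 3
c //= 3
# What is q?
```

Trace:
`q = 16` → q = 16
`c = 13` → c = 13
`q += c` → q = 29
`c *= 4` → c = 52
`q -= 3` → q = 26
`c //= 3` → c = 17
So q = 26

Answer: 26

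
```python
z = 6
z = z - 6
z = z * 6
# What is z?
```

Trace:
`z = 6` → z = 6
`z = z - 6` → z = 0
`z = z * 6` → z = 0
So z = 0

Answer: 0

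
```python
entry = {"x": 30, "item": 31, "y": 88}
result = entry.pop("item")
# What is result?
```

Trace:
`entry = {"x": 30, "item": 31, "y": 88}` → entry = {'x': 30, 'item': 31, 'y': 88}
`result = entry.pop("item")` → entry = {'x': 30, 'y': 88}; result = 31
So result = 31

Answer: 31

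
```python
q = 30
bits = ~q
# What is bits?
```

Trace:
`q = 30` → q = 30
`bits = ~q` → bits = -31
So bits = -31

Answer: -31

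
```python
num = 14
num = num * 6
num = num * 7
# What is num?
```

Trace:
`num = 14` → num = 14
`num = num * 6` → num = 84
`num = num * 7` → num = 588
So num = 588

Answer: 588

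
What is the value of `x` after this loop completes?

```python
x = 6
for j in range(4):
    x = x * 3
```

Multiply by 3, 4 times: 6 * 3^4 = 486
`x` takes the values: 6 → 18 → 54 → 162 → 486

Answer: 486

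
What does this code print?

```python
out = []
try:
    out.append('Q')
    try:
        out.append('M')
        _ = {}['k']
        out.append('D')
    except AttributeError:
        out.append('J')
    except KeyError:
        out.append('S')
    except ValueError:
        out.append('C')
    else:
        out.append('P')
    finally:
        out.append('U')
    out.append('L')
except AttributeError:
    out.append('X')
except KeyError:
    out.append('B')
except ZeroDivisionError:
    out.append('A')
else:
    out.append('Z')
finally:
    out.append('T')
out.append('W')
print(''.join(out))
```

Execution trace: 'Q' (try body) → 'M' (inner try body) → 'S' (inner except KeyError) → 'U' (inner finally) → 'L' (try body, no exception) → 'Z' (else) → 'T' (finally) → 'W' (after the try/except). Output: QMSULZTW

Answer: QMSULZTW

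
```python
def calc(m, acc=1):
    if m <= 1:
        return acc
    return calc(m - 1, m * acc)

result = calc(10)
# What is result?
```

Accumulator trace (n, acc): (10, 1) -> (9, 10) -> (8, 90) -> (7, 720) -> (6, 5040) -> (5, 30240) -> (4, 151200) -> (3, 604800) -> (2, 1814400) -> (1, 3628800) -> return 3628800

Answer: 3628800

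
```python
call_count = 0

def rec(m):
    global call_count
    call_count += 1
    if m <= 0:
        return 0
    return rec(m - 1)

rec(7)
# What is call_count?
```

Linear recursion stepping by 1: 8 calls from m=7 down to ≤0.

Answer: 8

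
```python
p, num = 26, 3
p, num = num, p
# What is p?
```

Trace:
`p, num = 26, 3` → p = 26; num = 3
`p, num = num, p` → p = 3; num = 26
So p = 3

Answer: 3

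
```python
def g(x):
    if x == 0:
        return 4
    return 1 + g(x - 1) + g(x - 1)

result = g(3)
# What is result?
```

g(x) = 1 + 2·g(x-1), g(0)=4. Closed form: (4+1)·2^3 - 1 = 39.

Answer: 39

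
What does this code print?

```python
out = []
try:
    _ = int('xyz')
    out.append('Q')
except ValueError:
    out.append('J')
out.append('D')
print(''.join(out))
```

Execution trace: 'J' (except ValueError) → 'D' (after the try/except). Output: JD

Answer: JD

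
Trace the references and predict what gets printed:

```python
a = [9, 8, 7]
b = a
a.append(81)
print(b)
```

Key concept: basic list aliasing.
Step by step:
`a = [9, 8, 7]` → a = [9, 8, 7]
`b = a` → b = [9, 8, 7] (same object as a)
`a.append(81)` → a = [9, 8, 7, 81] (same object as b); b = [9, 8, 7, 81] (same object as a)
`print(b)` → prints [9, 8, 7, 81]

Answer: [9, 8, 7, 81]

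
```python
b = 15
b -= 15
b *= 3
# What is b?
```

Trace:
`b = 15` → b = 15
`b -= 15` → b = 0
`b *= 3` → b = 0
So b = 0

Answer: 0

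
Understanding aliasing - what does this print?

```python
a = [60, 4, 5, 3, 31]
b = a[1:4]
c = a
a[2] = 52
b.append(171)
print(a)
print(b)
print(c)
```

Key concept: slice vs alias.
Step by step:
`a = [60, 4, 5, 3, 31]` → a = [60, 4, 5, 3, 31]
`b = a[1:4]` → b = [4, 5, 3]
`c = a` → c = [60, 4, 5, 3, 31] (same object as a)
`a[2] = 52` → a = [60, 4, 52, 3, 31] (same object as c); c = [60, 4, 52, 3, 31] (same object as a)
`b.append(171)` → b = [4, 5, 3, 171]
`print(a)` → prints [60, 4, 52, 3, 31]
`print(b)` → prints [4, 5, 3, 171]
`print(c)` → prints [60, 4, 52, 3, 31]

Answer:
[60, 4, 52, 3, 31]
[4, 5, 3, 171]
[60, 4, 52, 3, 31]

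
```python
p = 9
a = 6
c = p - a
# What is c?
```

Trace:
`p = 9` → p = 9
`a = 6` → a = 6
`c = p - a` → c = 3
So c = 3

Answer: 3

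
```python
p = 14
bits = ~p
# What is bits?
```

Trace:
`p = 14` → p = 14
`bits = ~p` → bits = -15
So bits = -15

Answer: -15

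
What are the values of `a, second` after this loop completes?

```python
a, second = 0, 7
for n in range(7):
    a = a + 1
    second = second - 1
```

a goes 0→7, second goes 7→0
`a, second` takes the values: (0, 7) → (1, 7) → (1, 6) → (2, 6) → (2, 5) → (3, 5) → (3, 4) → (4, 4) → (4, 3) → (5, 3) → (5, 2) → (6, 2) → (6, 1) → (7, 1) → (7, 0)

Answer: 7, 0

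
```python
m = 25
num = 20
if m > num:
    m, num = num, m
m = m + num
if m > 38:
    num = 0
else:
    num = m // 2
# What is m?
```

Trace:
`m = 25` → m = 25
`num = 20` → num = 20
`if m > num: ...` → m > num is True → m = 20; num = 25
`m = m + num` → m = 45
`if m > 38: ...` → m > 38 is True → num = 0
So m = 45

Answer: 45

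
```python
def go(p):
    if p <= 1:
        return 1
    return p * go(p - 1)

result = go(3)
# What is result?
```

go(3) = 3 * 2 * 1 = 6

Answer: 6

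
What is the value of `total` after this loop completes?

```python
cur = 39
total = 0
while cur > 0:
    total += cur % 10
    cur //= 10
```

Sum digits of 39
`total` takes the values: 0 → 9 → 12

Answer: 12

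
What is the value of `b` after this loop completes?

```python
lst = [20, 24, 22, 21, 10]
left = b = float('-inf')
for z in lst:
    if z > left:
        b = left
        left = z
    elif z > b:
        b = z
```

Second largest (with repeats) in [20, 24, 22, 21, 10]
`b` takes the values: -inf → 20 → 22

Answer: 22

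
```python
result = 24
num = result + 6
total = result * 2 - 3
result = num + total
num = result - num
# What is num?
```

Trace:
`result = 24` → result = 24
`num = result + 6` → num = 30
`total = result * 2 - 3` → total = 45
`result = num + total` → result = 75
`num = result - num` → num = 45
So num = 45

Answer: 45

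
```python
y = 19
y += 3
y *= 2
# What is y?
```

Trace:
`y = 19` → y = 19
`y += 3` → y = 22
`y *= 2` → y = 44
So y = 44

Answer: 44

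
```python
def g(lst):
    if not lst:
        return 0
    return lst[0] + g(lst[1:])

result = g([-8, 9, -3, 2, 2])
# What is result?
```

(-8) + 9 + (-3) + 2 + 2 + 0 = 2

Answer: 2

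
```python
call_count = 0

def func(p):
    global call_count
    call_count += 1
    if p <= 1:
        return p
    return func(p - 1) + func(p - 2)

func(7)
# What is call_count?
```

Calls(p) = 1 + Calls(p-1) + Calls(p-2); Calls(0)=Calls(1)=1. For p=7 this gives 41.

Answer: 41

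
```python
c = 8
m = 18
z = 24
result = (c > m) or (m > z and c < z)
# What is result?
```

Trace:
`c = 8` → c = 8
`m = 18` → m = 18
`z = 24` → z = 24
`result = (c > m) or (m > z and c < z)` → result = False
So result = False

Answer: False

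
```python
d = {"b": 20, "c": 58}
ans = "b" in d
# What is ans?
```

Trace:
`d = {"b": 20, "c": 58}` → d = {'b': 20, 'c': 58}
`ans = "b" in d` → ans = True
So ans = True

Answer: True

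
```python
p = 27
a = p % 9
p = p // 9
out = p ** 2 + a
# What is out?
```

Trace:
`p = 27` → p = 27
`a = p % 9` → a = 0
`p = p // 9` → p = 3
`out = p ** 2 + a` → out = 9
So out = 9

Answer: 9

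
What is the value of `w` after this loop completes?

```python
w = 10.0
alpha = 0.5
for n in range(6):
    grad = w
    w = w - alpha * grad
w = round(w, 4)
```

Gradient descent: w = 10.0 * (1 - 0.5)^6
`w` takes the values: 10.0 → 5.0 → 2.5 → 1.25 → 0.625 → 0.3125 → 0.15625 → 0.1562

Answer: 0.1562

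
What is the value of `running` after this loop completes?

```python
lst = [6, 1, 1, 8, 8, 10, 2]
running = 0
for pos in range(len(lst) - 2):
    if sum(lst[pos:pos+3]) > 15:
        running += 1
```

Count windows with sum > 15
`running` takes the values: 0 → 1 → 2 → 3

Answer: 3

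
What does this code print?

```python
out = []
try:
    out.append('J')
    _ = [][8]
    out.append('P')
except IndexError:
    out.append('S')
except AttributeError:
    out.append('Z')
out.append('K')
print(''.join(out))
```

Execution trace: 'J' (try body) → 'S' (except IndexError) → 'K' (after the try/except). Output: JSK

Answer: JSK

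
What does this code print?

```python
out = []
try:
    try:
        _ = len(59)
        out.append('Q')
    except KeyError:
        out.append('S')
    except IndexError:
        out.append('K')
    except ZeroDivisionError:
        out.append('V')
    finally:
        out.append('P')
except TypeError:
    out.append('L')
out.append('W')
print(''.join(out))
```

Execution trace: 'P' (finally) → 'L' (outer except TypeError) → 'W' (after the try/except). Output: PLW

Answer: PLW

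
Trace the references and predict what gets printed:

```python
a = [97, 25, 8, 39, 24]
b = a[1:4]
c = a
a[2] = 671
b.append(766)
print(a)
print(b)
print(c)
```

Key concept: slice vs alias.
Step by step:
`a = [97, 25, 8, 39, 24]` → a = [97, 25, 8, 39, 24]
`b = a[1:4]` → b = [25, 8, 39]
`c = a` → c = [97, 25, 8, 39, 24] (same object as a)
`a[2] = 671` → a = [97, 25, 671, 39, 24] (same object as c); c = [97, 25, 671, 39, 24] (same object as a)
`b.append(766)` → b = [25, 8, 39, 766]
`print(a)` → prints [97, 25, 671, 39, 24]
`print(b)` → prints [25, 8, 39, 766]
`print(c)` → prints [97, 25, 671, 39, 24]

Answer:
[97, 25, 671, 39, 24]
[25, 8, 39, 766]
[97, 25, 671, 39, 24]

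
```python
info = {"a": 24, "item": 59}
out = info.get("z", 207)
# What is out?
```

Trace:
`info = {"a": 24, "item": 59}` → info = {'a': 24, 'item': 59}
`out = info.get("z", 207)` → out = 207
So out = 207

Answer: 207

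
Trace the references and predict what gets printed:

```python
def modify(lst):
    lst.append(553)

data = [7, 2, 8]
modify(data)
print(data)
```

Key concept: function modifies passed list.
Step by step:
`data = [7, 2, 8]` → data = [7, 2, 8]
`modify(data)` → data = [7, 2, 8, 553]
`print(data)` → prints [7, 2, 8, 553]

Answer: [7, 2, 8, 553]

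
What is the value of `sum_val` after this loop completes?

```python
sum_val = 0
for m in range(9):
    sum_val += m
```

Sum of 0 to 8 = 36
`sum_val` takes the values: 0 → 1 → 3 → 6 → 10 → 15 → 21 → 28 → 36

Answer: 36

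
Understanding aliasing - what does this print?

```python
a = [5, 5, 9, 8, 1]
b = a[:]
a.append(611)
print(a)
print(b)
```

Key concept: slice [:] creates copy.
Step by step:
`a = [5, 5, 9, 8, 1]` → a = [5, 5, 9, 8, 1]
`b = a[:]` → b = [5, 5, 9, 8, 1]
`a.append(611)` → a = [5, 5, 9, 8, 1, 611]
`print(a)` → prints [5, 5, 9, 8, 1, 611]
`print(b)` → prints [5, 5, 9, 8, 1]

Answer:
[5, 5, 9, 8, 1, 611]
[5, 5, 9, 8, 1]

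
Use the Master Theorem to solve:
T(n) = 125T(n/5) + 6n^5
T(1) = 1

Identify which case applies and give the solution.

a=125, b=5, f(n)=6n^5. log_5(125) = 3. Since c=5 > 3 and the regularity condition holds (125(n/5)^5 = (125/5^5)n^5 with 125/5^5 < 1), Case 3 applies: T(n) = Θ(f(n)) = O(n^5).

Answer: O(n^5) - Case 3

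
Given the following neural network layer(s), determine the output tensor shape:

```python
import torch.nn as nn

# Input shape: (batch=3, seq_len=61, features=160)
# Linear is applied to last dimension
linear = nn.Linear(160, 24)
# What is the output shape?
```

Input: (3, 61, 160) -> Output: (3, 61, 24)

Answer: (3, 61, 24)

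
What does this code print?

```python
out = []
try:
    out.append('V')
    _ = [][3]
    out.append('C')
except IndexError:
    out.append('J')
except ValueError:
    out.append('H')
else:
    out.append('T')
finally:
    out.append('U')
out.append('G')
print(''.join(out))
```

Execution trace: 'V' (try body) → 'J' (except IndexError) → 'U' (finally) → 'G' (after the try/except). Output: VJUG

Answer: VJUG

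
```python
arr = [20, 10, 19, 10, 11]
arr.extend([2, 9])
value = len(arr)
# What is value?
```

Trace:
`arr = [20, 10, 19, 10, 11]` → arr = [20, 10, 19, 10, 11]
`arr.extend([2, 9])` → arr = [20, 10, 19, 10, 11, 2, 9]
`value = len(arr)` → value = 7
So value = 7

Answer: 7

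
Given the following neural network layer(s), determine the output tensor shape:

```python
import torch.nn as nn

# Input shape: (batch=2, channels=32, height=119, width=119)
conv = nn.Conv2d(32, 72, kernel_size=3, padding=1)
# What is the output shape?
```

Input: (2, 32, 119, 119) -> Output: (2, 72, 119, 119)

Answer: (2, 72, 119, 119)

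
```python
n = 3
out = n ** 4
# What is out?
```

Trace:
`n = 3` → n = 3
`out = n ** 4` → out = 81
So out = 81

Answer: 81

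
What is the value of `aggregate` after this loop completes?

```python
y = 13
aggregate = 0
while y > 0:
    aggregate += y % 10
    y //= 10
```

Sum digits of 13
`aggregate` takes the values: 0 → 3 → 4

Answer: 4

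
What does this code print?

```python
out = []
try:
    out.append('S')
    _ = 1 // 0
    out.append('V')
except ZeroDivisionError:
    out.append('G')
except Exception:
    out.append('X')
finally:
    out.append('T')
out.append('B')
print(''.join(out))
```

Execution trace: 'S' (try body) → 'G' (except ZeroDivisionError) → 'T' (finally) → 'B' (after the try/except). Output: SGTB

Answer: SGTB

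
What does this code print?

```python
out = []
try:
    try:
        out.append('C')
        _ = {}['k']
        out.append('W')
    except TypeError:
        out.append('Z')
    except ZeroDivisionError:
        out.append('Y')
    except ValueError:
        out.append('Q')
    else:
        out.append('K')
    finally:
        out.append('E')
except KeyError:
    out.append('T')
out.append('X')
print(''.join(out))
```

Execution trace: 'C' (try body) → 'E' (finally) → 'T' (outer except KeyError) → 'X' (after the try/except). Output: CETX

Answer: CETX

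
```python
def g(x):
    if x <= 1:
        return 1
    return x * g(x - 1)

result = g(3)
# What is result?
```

g(3) = 3 * 2 * 1 = 6

Answer: 6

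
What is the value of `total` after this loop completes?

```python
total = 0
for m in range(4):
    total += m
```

Sum of 0 to 3 = 6
`total` takes the values: 0 → 1 → 3 → 6

Answer: 6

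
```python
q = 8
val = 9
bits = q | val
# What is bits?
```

Trace:
`q = 8` → q = 8
`val = 9` → val = 9
`bits = q | val` → bits = 9
So bits = 9

Answer: 9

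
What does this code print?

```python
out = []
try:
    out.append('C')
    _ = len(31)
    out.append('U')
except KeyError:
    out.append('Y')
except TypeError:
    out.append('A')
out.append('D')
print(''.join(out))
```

Execution trace: 'C' (try body) → 'A' (except TypeError) → 'D' (after the try/except). Output: CAD

Answer: CAD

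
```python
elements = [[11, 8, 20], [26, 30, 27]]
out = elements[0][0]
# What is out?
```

Trace:
`elements = [[11, 8, 20], [26, 30, 27]]` → elements = [[11, 8, 20], [26, 30, 27]]
`out = elements[0][0]` → out = 11
So out = 11

Answer: 11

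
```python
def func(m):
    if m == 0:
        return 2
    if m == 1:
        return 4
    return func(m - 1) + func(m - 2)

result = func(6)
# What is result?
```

Build up from base cases: func(0)=2, func(1)=4, func(2)=6, func(3)=10, func(4)=16, func(5)=26, func(6)=42

Answer: 42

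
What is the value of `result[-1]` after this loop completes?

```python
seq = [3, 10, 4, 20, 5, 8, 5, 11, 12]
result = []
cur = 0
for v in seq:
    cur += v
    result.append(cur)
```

Cumulative sum ends at 78
`result` takes the values: [] → [3] → [3, 13] → [3, 13, 17] → [3, 13, 17, 37] → [3, 13, 17, 37, 42] → [3, 13, 17, 37, 42, 50] → [3, 13, 17, 37, 42, 50, 55] → [3, 13, 17, 37, 42, 50, 55, 66] → [3, 13, 17, 37, 42, 50, 55, 66, 78]
So `result[-1]` = 78

Answer: 78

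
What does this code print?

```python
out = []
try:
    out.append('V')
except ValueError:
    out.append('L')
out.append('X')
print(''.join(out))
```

Execution trace: 'V' (try body, no exception) → 'X' (after the try/except). Output: VX

Answer: VX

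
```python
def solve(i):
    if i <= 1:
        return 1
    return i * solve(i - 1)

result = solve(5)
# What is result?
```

solve(5) = 5 * 4 * 3 * 2 * 1 = 120

Answer: 120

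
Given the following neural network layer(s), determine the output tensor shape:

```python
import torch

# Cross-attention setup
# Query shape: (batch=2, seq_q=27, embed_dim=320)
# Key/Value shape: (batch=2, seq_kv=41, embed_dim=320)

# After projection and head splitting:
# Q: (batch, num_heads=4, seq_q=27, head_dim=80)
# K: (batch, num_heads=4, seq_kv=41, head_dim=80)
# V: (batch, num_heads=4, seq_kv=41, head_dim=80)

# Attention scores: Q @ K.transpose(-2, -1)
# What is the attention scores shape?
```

Input: (2, 27, 320) -> Output: (2, 4, 27, 41)

Answer: (2, 4, 27, 41)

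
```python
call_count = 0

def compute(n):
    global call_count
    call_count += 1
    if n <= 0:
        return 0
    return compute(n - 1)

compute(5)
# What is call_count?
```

Linear recursion stepping by 1: 6 calls from n=5 down to ≤0.

Answer: 6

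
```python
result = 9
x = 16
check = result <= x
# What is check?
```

Trace:
`result = 9` → result = 9
`x = 16` → x = 16
`check = result <= x` → check = True
So check = True

Answer: True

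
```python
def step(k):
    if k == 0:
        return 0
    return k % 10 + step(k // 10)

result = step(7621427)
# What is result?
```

Sum of digits of 7621427: 7 + 2 + 4 + 1 + 2 + 6 + 7 = 29

Answer: 29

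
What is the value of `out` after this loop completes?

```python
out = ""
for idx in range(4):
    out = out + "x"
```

Repeat 'x' 4 times
`out` takes the values: "" → "x" → "xx" → "xxx" → "xxxx"

Answer: "xxxx"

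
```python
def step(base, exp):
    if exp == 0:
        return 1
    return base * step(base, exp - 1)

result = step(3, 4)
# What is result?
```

step(3, 4) = 3 * 3 * 3 * 3 = 81

Answer: 81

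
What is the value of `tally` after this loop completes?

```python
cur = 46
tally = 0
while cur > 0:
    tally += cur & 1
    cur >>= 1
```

Count set bits in 46 (binary: 0b101110)
`tally` takes the values: 0 → 1 → 2 → 3 → 4

Answer: 4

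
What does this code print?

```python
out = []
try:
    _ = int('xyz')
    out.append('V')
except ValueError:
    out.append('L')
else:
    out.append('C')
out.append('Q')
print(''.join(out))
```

Execution trace: 'L' (except ValueError) → 'Q' (after the try/except). Output: LQ

Answer: LQ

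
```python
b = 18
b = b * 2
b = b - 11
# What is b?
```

Trace:
`b = 18` → b = 18
`b = b * 2` → b = 36
`b = b - 11` → b = 25
So b = 25

Answer: 25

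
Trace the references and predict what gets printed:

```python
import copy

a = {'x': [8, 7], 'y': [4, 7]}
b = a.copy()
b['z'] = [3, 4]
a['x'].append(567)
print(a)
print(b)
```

Key concept: shallow copy of dict with mutable values.
Step by step:
`a = {'x': [8, 7], 'y': [4, 7]}` → a = {'x': [8, 7], 'y': [4, 7]}
`b = a.copy()` → b = {'x': [8, 7], 'y': [4, 7]}
`b['z'] = [3, 4]` → b = {'x': [8, 7], 'y': [4, 7], 'z': [3, 4]}
`a['x'].append(567)` → a = {'x': [8, 7, 567], 'y': [4, 7]}; b = {'x': [8, 7, 567], 'y': [4, 7], 'z': [3, 4]}
`print(a)` → prints {'x': [8, 7, 567], 'y': [4, 7]}
`print(b)` → prints {'x': [8, 7, 567], 'y': [4, 7], 'z': [3, 4]}

Answer:
{'x': [8, 7, 567], 'y': [4, 7]}
{'x': [8, 7, 567], 'y': [4, 7], 'z': [3, 4]}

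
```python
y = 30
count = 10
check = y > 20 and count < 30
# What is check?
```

Trace:
`y = 30` → y = 30
`count = 10` → count = 10
`check = y > 20 and count < 30` → check = True
So check = True

Answer: True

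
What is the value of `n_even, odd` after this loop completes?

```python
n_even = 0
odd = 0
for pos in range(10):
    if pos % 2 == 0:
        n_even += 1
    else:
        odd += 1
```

Count evens and odds in range(10)
`n_even, odd` takes the values: (0, 0) → (1, 0) → (1, 1) → (2, 1) → (2, 2) → (3, 2) → (3, 3) → (4, 3) → (4, 4) → (5, 4) → (5, 5)

Answer: 5, 5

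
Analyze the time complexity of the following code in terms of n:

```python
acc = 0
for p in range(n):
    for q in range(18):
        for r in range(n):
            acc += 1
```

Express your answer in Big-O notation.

Each loop level contributes: n × 1 × n. Multiplying the contributions gives O(n^2).

Answer: O(n^2)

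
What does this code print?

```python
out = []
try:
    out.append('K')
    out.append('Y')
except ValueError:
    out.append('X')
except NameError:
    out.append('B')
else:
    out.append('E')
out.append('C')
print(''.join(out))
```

Execution trace: 'K' (try body) → 'Y' (try body, no exception) → 'E' (else) → 'C' (after the try/except). Output: KYEC

Answer: KYEC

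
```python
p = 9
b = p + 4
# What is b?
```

Trace:
`p = 9` → p = 9
`b = p + 4` → b = 13
So b = 13

Answer: 13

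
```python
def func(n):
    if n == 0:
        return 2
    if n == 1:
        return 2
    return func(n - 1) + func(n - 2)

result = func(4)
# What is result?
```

Build up from base cases: func(0)=2, func(1)=2, func(2)=4, func(3)=6, func(4)=10

Answer: 10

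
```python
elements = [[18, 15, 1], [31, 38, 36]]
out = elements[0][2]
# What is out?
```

Trace:
`elements = [[18, 15, 1], [31, 38, 36]]` → elements = [[18, 15, 1], [31, 38, 36]]
`out = elements[0][2]` → out = 1
So out = 1

Answer: 1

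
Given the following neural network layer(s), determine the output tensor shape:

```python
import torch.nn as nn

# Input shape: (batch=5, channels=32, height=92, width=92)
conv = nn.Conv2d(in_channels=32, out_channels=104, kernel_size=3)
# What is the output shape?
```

Input: (5, 32, 92, 92) -> Output: (5, 104, 90, 90)

Answer: (5, 104, 90, 90)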